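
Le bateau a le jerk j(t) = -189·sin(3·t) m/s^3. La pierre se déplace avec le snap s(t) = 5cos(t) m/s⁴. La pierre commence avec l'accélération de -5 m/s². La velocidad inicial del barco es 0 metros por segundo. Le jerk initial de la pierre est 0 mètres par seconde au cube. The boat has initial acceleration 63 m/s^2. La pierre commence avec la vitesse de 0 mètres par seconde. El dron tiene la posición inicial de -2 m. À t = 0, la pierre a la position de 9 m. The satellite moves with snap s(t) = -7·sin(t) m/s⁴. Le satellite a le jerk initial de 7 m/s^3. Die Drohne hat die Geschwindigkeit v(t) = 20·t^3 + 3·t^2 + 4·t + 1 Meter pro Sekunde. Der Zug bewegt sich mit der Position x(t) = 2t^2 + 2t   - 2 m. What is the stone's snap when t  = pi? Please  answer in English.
Using s(t) = 5·cos(t) and substituting t = pi, we find s = -5.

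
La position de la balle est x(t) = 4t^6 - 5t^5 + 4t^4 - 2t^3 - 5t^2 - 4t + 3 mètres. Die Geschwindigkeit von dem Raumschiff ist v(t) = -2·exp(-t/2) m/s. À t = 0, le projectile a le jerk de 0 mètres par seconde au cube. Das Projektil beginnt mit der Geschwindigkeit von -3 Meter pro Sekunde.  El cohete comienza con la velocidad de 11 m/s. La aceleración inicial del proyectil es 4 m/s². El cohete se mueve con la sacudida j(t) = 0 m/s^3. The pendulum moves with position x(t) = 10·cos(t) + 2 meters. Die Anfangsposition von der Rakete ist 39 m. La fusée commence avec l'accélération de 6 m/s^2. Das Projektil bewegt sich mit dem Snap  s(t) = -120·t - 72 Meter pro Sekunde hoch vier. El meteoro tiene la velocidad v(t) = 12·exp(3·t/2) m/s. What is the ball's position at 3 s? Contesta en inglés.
From the given position equation x(t) = 4·t^6 - 5·t^5 + 4·t^4 - 2·t^3 - 5·t^2 - 4·t + 3, we substitute t = 3 to get x = 1917.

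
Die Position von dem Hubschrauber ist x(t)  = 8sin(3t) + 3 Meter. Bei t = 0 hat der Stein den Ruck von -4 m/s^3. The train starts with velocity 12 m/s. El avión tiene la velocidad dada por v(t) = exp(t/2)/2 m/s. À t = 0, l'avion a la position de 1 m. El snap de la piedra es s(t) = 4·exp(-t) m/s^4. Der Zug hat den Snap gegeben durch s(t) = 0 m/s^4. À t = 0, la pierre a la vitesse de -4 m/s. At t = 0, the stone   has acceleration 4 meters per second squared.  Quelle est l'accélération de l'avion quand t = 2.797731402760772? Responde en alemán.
Um dies zu lösen, müssen wir 1 Ableitung unserer Gleichung für die Geschwindigkeit v(t) = exp(t/2)/2 nehmen. Mit d/dt von v(t) finden wir a(t) = exp(t/2)/4. Wir haben die Beschleunigung a(t) = exp(t/2)/4. Durch Einsetzen von t = 2.797731402760772: a(2.797731402760772) = 1.01265069172793.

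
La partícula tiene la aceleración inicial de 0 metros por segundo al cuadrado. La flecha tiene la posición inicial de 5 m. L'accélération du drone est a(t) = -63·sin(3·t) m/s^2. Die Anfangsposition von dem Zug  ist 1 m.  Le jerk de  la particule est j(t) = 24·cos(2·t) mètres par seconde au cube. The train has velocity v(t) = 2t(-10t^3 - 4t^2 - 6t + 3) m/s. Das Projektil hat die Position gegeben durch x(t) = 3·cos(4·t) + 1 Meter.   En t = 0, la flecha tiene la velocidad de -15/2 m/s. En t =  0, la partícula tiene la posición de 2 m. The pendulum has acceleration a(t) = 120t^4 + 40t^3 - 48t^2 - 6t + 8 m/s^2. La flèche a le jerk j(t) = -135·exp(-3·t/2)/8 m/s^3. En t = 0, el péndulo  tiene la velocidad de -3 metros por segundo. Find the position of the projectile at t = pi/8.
We have position x(t) = 3·cos(4·t) + 1. Substituting t = pi/8: x(pi/8) = 1.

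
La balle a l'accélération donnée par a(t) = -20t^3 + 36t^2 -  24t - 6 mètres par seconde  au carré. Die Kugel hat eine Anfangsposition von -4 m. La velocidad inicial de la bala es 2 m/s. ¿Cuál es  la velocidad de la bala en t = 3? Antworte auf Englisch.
To find the answer, we compute 1 integral of a(t) = -20·t^3 + 36·t^2 - 24·t - 6. The antiderivative of acceleration, with v(0) = 2, gives velocity: v(t) = -5·t^4 + 12·t^3 - 12·t^2 - 6·t + 2. We have velocity v(t) = -5·t^4 + 12·t^3 - 12·t^2 - 6·t + 2. Substituting t = 3: v(3) = -205.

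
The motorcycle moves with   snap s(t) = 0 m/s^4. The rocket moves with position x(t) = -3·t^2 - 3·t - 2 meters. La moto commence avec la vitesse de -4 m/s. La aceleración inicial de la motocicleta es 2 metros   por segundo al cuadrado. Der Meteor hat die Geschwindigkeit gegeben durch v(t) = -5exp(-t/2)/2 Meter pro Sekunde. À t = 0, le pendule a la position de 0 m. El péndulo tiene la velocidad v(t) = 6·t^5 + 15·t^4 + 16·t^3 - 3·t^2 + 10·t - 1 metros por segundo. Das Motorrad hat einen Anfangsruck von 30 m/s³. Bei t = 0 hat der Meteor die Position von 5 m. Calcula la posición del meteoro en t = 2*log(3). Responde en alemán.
Wir müssen unsere Gleichung für die Geschwindigkeit v(t) = -5·exp(-t/2)/2 1-mal integrieren. Die Stammfunktion von der Geschwindigkeit, mit x(0) = 5, ergibt die Position: x(t) = 5·exp(-t/2). Mit x(t) = 5·exp(-t/2) und Einsetzen von t = 2*log(3), finden wir x = 5/3.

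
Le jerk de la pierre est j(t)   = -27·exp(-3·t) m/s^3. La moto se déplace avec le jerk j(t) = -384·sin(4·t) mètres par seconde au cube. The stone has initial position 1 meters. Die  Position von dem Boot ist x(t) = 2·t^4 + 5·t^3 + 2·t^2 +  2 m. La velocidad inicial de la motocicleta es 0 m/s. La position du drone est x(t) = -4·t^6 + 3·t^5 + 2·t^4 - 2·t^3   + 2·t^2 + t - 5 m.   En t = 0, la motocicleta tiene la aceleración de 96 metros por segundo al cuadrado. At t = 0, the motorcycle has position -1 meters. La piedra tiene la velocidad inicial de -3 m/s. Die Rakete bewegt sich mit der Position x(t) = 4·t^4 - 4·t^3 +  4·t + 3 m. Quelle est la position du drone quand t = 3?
Nous avons la position x(t) = -4·t^6 + 3·t^5 + 2·t^4 - 2·t^3 + 2·t^2 + t - 5. En substituant t = 3: x(3) = -2063.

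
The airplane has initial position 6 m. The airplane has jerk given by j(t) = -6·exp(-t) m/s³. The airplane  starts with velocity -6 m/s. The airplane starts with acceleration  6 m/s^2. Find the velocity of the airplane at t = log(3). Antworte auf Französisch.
Nous devons intégrer notre équation du jerk j(t) = -6·exp(-t) 2 fois. L'intégrale du jerk est l'accélération. En utilisant a(0) = 6, nous obtenons a(t) = 6·exp(-t). En intégrant l'accélération et en utilisant la condition initiale v(0) = -6, nous obtenons v(t) = -6·exp(-t). En utilisant v(t) = -6·exp(-t) et en substituant t = log(3), nous trouvons v = -2.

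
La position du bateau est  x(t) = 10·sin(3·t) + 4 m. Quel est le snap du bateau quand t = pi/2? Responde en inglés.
We must differentiate our position equation x(t) = 10·sin(3·t) + 4 4 times. Differentiating position, we get velocity: v(t) = 30·cos(3·t). The derivative of velocity gives acceleration: a(t) = -90·sin(3·t). Taking d/dt of a(t), we find j(t) = -270·cos(3·t). Differentiating jerk, we get snap: s(t) = 810·sin(3·t). We have snap s(t) = 810·sin(3·t). Substituting t = pi/2: s(pi/2) = -810.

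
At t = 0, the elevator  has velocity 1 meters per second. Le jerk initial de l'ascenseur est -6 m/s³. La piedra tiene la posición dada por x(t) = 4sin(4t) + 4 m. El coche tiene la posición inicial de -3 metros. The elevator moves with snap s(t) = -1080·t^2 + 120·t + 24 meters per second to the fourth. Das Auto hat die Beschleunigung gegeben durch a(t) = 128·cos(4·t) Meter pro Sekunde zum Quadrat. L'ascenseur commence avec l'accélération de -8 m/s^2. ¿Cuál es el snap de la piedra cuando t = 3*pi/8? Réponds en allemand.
Wir müssen unsere Gleichung für die Position x(t) = 4·sin(4·t) + 4 4-mal ableiten. Die Ableitung von der Position ergibt die Geschwindigkeit: v(t) = 16·cos(4·t). Die Ableitung von der Geschwindigkeit ergibt die Beschleunigung: a(t) = -64·sin(4·t). Die Ableitung von der Beschleunigung ergibt den Ruck: j(t) = -256·cos(4·t). Mit d/dt von j(t) finden wir s(t) = 1024·sin(4·t). Mit s(t) = 1024·sin(4·t) und Einsetzen von t = 3*pi/8, finden wir s = -1024.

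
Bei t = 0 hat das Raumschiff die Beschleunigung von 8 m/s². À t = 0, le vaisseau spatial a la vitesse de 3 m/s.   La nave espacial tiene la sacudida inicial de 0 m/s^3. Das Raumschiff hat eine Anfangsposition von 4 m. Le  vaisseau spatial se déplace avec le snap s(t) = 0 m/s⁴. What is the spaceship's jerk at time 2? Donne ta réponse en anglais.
To find the answer, we compute 1 integral of s(t) = 0. Taking ∫s(t)dt and applying j(0) = 0, we find j(t) = 0. Using j(t) = 0 and substituting t = 2, we find j = 0.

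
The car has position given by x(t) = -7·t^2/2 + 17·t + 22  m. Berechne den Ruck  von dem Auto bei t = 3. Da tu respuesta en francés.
Pour résoudre ceci, nous devons prendre 3 dérivées de notre équation de la position x(t) = -7·t^2/2 + 17·t + 22. En dérivant la position, nous obtenons la vitesse: v(t) = 17 - 7·t. La dérivée de la vitesse donne l'accélération: a(t) = -7. La dérivée de l'accélération donne le jerk: j(t) = 0. De l'équation du jerk j(t) = 0, nous substituons t = 3 pour obtenir j = 0.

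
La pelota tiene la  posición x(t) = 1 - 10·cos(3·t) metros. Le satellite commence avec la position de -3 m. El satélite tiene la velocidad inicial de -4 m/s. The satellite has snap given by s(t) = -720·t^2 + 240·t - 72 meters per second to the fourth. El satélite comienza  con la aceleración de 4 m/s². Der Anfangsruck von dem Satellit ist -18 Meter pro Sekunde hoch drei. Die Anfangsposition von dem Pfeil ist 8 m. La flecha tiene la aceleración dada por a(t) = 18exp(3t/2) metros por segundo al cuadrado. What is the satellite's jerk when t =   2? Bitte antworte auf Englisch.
Starting from snap s(t) = -720·t^2 + 240·t - 72, we take 1 integral. Taking ∫s(t)dt and applying j(0) = -18, we find j(t) = -240·t^3 + 120·t^2 - 72·t - 18. We have jerk j(t) = -240·t^3 + 120·t^2 - 72·t - 18. Substituting t = 2: j(2) = -1602.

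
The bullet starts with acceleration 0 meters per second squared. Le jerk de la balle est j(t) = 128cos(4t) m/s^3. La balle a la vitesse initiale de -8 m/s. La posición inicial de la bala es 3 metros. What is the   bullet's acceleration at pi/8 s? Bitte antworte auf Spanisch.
Para resolver esto, necesitamos tomar 1 antiderivada de nuestra ecuación de la sacudida j(t) = 128·cos(4·t). La integral de la sacudida es la aceleración. Usando a(0) = 0, obtenemos a(t) = 32·sin(4·t). Tenemos la aceleración a(t) = 32·sin(4·t). Sustituyendo t = pi/8: a(pi/8) = 32.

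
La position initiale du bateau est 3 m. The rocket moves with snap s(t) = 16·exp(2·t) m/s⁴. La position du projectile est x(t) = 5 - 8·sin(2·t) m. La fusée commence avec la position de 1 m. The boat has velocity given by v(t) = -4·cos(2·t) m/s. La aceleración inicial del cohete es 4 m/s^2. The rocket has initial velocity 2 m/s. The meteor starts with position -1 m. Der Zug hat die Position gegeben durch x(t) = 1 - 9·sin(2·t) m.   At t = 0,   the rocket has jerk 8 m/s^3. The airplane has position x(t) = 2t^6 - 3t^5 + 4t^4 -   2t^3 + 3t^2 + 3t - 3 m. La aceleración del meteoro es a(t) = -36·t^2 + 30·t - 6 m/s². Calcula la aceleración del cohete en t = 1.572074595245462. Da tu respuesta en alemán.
Um dies zu lösen, müssen wir 2 Integrale unserer Gleichung für den Snap s(t) = 16·exp(2·t) finden. Die Stammfunktion von dem Snap ist der Ruck. Mit j(0) = 8 erhalten wir j(t) = 8·exp(2·t). Die Stammfunktion von dem Ruck ist die Beschleunigung. Mit a(0) = 4 erhalten wir a(t) = 4·exp(2·t). Wir haben die Beschleunigung a(t) = 4·exp(2·t). Durch Einsetzen von t = 1.572074595245462: a(1.572074595245462) = 92.7997134172141.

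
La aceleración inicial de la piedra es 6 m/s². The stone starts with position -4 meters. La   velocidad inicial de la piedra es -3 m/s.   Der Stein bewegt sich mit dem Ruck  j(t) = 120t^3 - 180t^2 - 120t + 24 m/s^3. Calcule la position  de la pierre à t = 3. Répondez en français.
Pour résoudre ceci, nous devons prendre 3 primitives de notre équation du jerk j(t) = 120·t^3 - 180·t^2 - 120·t + 24. En prenant ∫j(t)dt et en appliquant a(0) = 6, nous trouvons a(t) = 30·t^4 - 60·t^3 - 60·t^2 + 24·t + 6. En intégrant l'accélération et en utilisant la condition initiale v(0) = -3, nous obtenons v(t) = 6·t^5 - 15·t^4 - 20·t^3 + 12·t^2 + 6·t - 3. En intégrant la vitesse et en utilisant la condition initiale x(0) = -4, nous obtenons x(t) = t^6 - 3·t^5 - 5·t^4 + 4·t^3 + 3·t^2 - 3·t - 4. Nous avons la position x(t) = t^6 - 3·t^5 - 5·t^4 + 4·t^3 + 3·t^2 - 3·t - 4. En substituant t = 3: x(3) = -283.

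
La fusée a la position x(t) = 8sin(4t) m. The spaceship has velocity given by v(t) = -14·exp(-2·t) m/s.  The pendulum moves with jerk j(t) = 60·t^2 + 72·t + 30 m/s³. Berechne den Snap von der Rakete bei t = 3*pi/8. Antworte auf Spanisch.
Debemos derivar nuestra ecuación de la posición x(t) = 8·sin(4·t) 4 veces. La derivada de la posición da la velocidad: v(t) = 32·cos(4·t). La derivada de la velocidad da la aceleración: a(t) = -128·sin(4·t). Tomando d/dt de a(t), encontramos j(t) = -512·cos(4·t). Derivando la sacudida, obtenemos el snap: s(t) = 2048·sin(4·t). Tenemos el snap s(t) = 2048·sin(4·t). Sustituyendo t = 3*pi/8: s(3*pi/8) = -2048.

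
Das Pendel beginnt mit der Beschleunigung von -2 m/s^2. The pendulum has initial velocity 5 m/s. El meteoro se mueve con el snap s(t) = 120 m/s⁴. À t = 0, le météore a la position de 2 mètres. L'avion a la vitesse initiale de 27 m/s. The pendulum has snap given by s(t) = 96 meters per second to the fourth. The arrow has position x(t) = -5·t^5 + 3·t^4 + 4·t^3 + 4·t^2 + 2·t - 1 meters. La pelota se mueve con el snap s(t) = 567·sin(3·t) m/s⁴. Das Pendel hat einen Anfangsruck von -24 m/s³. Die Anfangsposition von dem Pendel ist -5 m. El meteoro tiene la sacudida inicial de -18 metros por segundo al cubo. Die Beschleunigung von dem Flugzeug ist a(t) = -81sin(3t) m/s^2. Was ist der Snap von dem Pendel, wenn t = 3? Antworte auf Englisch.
We have snap s(t) = 96. Substituting t = 3: s(3) = 96.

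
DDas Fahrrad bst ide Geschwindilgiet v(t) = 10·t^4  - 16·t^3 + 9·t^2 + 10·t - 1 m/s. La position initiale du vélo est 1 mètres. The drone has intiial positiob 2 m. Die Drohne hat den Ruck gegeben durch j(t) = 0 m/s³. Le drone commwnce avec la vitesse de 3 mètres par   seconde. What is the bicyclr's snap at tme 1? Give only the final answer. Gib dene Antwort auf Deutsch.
Der Snap bei t = 1 ist s = 144.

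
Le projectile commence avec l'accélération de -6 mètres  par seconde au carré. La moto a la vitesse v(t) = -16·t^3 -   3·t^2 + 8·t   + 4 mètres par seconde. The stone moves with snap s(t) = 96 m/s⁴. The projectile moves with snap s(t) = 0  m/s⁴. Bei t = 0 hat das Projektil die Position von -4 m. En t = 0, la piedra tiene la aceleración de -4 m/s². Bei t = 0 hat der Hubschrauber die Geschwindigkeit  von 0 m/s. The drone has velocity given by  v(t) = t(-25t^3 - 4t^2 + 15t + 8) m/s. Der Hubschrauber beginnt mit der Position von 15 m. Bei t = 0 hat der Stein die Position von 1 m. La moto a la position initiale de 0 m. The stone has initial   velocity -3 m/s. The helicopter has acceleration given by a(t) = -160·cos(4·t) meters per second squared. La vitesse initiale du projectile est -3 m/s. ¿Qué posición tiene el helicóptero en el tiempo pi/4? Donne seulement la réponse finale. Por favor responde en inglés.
The answer is -5.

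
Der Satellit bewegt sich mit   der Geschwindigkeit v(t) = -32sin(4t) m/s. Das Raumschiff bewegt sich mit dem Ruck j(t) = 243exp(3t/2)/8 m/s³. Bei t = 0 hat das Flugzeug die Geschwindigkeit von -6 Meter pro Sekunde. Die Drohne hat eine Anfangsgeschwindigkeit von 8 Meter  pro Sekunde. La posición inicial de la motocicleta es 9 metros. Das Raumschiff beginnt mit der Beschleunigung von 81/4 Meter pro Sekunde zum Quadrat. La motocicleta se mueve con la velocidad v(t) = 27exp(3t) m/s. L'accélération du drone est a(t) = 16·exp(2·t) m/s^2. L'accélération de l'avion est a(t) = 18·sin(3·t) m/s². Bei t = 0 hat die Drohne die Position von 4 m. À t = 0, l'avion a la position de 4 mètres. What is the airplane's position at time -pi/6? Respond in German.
Wir müssen unsere Gleichung für die Beschleunigung a(t) = 18·sin(3·t) 2-mal integrieren. Die Stammfunktion von der Beschleunigung ist die Geschwindigkeit. Mit v(0) = -6 erhalten wir v(t) = -6·cos(3·t). Das Integral von der Geschwindigkeit, mit x(0) = 4, ergibt die Position: x(t) = 4 - 2·sin(3·t). Mit x(t) = 4 - 2·sin(3·t) und Einsetzen von t = -pi/6, finden wir x = 6.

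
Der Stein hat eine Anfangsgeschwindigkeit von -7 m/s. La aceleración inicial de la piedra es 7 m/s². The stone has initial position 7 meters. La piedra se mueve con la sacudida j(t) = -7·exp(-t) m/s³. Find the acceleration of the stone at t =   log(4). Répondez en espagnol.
Para resolver esto, necesitamos tomar 1 integral de nuestra ecuación de la sacudida j(t) = -7·exp(-t). Tomando ∫j(t)dt y aplicando a(0) = 7, encontramos a(t) = 7·exp(-t). De la ecuación de la aceleración a(t) = 7·exp(-t), sustituimos t = log(4) para obtener a = 7/4.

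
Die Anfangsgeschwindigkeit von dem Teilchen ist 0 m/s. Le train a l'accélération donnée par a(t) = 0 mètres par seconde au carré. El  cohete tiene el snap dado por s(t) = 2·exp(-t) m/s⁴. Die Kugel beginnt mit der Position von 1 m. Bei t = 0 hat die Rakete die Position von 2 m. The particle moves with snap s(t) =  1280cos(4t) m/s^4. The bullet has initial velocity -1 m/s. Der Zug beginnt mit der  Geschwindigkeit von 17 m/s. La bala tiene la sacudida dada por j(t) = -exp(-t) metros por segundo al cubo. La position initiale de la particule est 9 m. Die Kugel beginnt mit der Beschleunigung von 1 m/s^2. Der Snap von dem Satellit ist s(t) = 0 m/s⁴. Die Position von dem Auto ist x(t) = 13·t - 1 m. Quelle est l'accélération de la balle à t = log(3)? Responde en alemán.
Wir müssen das Integral unserer Gleichung für den Ruck j(t) = -exp(-t) 1-mal finden. Die Stammfunktion von dem Ruck, mit a(0) = 1, ergibt die Beschleunigung: a(t) = exp(-t). Aus der Gleichung für die Beschleunigung a(t) = exp(-t), setzen wir t = log(3) ein und erhalten a = 1/3.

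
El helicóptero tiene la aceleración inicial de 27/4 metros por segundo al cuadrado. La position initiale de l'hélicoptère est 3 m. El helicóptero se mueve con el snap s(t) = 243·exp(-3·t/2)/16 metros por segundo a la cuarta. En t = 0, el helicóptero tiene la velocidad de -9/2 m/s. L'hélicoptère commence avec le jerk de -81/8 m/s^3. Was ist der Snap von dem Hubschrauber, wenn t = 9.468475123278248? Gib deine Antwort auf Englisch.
From the given snap equation s(t) = 243·exp(-3·t/2)/16, we substitute t = 9.468475123278248 to get s = 0.0000103116115389202.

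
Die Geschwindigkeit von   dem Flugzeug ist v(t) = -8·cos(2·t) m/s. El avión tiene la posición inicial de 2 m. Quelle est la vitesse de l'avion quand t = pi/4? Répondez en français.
Nous avons la vitesse v(t) = -8·cos(2·t). En substituant t = pi/4: v(pi/4) = 0.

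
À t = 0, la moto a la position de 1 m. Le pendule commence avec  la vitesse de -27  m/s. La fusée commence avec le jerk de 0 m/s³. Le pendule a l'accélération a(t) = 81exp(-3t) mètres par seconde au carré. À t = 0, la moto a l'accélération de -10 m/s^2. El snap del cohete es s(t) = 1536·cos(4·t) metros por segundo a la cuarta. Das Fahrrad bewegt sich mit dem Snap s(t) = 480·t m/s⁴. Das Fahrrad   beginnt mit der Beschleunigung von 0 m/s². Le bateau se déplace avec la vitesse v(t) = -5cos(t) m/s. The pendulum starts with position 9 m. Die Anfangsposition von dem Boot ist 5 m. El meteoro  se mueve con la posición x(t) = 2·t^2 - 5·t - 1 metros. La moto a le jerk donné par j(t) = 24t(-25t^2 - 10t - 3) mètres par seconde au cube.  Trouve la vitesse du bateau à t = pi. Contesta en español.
Tenemos la velocidad v(t) = -5·cos(t). Sustituyendo t = pi: v(pi) = 5.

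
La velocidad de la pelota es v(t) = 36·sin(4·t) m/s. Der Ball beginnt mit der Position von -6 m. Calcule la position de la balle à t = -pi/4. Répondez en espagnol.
Partiendo de la velocidad v(t) = 36·sin(4·t), tomamos 1 antiderivada. La integral de la velocidad es la posición. Usando x(0) = -6, obtenemos x(t) = 3 - 9·cos(4·t). Tenemos la posición x(t) = 3 - 9·cos(4·t). Sustituyendo t = -pi/4: x(-pi/4) = 12.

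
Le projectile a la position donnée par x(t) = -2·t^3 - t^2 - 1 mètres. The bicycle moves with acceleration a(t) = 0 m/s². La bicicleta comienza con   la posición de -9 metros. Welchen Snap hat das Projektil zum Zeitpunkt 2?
Wir müssen unsere Gleichung für die Position x(t) = -2·t^3 - t^2 - 1 4-mal ableiten. Mit d/dt von x(t) finden wir v(t) = -6·t^2 - 2·t. Durch Ableiten von der Geschwindigkeit erhalten wir die Beschleunigung: a(t) = -12·t - 2. Die Ableitung von der Beschleunigung ergibt den Ruck: j(t) = -12. Mit d/dt von j(t) finden wir s(t) = 0. Aus der Gleichung für den Snap s(t) = 0, setzen wir t = 2 ein und erhalten s = 0.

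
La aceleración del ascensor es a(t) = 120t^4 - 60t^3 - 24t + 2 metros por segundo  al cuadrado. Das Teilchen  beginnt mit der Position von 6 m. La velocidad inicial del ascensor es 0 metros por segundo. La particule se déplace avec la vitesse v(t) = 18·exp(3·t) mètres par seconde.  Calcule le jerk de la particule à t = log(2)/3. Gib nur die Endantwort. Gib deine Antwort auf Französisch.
La réponse est 324.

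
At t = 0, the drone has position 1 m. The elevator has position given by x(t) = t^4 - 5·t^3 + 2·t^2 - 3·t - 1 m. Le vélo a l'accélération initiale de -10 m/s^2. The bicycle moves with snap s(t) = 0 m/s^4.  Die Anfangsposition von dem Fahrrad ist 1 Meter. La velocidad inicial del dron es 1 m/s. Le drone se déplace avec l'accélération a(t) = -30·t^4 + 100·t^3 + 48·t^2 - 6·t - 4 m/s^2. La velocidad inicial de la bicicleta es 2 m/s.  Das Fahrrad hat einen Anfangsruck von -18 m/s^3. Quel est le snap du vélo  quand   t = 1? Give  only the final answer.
La réponse est 0.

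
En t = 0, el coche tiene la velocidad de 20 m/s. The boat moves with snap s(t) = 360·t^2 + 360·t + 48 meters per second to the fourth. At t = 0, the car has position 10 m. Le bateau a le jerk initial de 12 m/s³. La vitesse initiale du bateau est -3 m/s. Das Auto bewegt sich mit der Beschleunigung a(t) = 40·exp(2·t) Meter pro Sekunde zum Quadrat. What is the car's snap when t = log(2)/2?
To solve this, we need to take 2 derivatives of our acceleration equation a(t) = 40·exp(2·t). The derivative of acceleration gives jerk: j(t) = 80·exp(2·t). Taking d/dt of j(t), we find s(t) = 160·exp(2·t). We have snap s(t) = 160·exp(2·t). Substituting t = log(2)/2: s(log(2)/2) = 320.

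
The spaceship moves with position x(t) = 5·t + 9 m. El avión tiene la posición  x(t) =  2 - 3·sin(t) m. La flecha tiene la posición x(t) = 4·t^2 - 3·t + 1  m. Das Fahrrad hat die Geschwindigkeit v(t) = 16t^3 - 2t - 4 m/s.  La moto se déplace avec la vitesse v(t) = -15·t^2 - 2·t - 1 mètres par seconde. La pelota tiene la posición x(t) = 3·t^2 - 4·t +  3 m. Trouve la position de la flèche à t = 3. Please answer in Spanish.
De la ecuación de la posición x(t) = 4·t^2 - 3·t + 1, sustituimos t = 3 para obtener x = 28.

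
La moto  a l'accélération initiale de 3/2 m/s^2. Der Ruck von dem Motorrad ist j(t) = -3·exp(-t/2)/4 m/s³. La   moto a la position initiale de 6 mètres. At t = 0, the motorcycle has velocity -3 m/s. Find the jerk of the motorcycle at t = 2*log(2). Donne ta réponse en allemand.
Mit j(t) = -3·exp(-t/2)/4 und Einsetzen von t = 2*log(2), finden wir j = -3/8.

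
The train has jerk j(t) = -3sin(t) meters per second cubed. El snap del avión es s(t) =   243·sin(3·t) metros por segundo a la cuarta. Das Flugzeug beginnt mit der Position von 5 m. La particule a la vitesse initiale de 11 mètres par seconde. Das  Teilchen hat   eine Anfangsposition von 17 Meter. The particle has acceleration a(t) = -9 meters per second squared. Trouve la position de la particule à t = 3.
Pour résoudre ceci, nous devons prendre 2 primitives de notre équation de l'accélération a(t) = -9. L'intégrale de l'accélération est la vitesse. En utilisant v(0) = 11, nous obtenons v(t) = 11 - 9·t. En prenant ∫v(t)dt et en appliquant x(0) = 17, nous trouvons x(t) = -9·t^2/2 + 11·t + 17. En utilisant x(t) = -9·t^2/2 + 11·t + 17 et en substituant t = 3, nous trouvons x = 19/2.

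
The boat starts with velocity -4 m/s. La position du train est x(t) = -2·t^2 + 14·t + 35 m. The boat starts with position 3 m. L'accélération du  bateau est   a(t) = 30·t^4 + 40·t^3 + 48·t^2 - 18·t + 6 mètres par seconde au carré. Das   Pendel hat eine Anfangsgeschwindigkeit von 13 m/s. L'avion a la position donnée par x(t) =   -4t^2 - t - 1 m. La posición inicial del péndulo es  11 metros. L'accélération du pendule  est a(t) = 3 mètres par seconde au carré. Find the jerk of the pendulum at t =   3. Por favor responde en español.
Debemos derivar nuestra ecuación de la aceleración a(t) = 3 1 vez. Derivando la aceleración, obtenemos la sacudida: j(t) = 0. De la ecuación de la sacudida j(t) = 0, sustituimos t = 3 para obtener j = 0.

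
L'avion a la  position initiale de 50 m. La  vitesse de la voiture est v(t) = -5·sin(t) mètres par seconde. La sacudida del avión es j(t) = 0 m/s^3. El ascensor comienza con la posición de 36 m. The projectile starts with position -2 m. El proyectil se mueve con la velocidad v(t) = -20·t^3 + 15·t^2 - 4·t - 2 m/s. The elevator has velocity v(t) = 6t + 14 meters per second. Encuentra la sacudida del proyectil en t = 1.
Para resolver esto, necesitamos tomar 2 derivadas de nuestra ecuación de la velocidad v(t) = -20·t^3 + 15·t^2 - 4·t - 2. Tomando d/dt de v(t), encontramos a(t) = -60·t^2 + 30·t - 4. La derivada de la aceleración da la sacudida: j(t) = 30 - 120·t. Tenemos la sacudida j(t) = 30 - 120·t. Sustituyendo t = 1: j(1) = -90.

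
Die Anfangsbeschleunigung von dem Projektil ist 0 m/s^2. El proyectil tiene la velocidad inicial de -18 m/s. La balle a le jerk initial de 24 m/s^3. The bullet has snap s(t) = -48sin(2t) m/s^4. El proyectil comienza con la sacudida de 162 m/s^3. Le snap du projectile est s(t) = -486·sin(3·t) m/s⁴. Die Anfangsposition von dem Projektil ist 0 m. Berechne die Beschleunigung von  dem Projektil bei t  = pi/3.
Wir müssen das Integral unserer Gleichung für den Snap s(t) = -486·sin(3·t) 2-mal finden. Mit ∫s(t)dt und Anwendung von j(0) = 162, finden wir j(t) = 162·cos(3·t). Die Stammfunktion von dem Ruck, mit a(0) = 0, ergibt die Beschleunigung: a(t) = 54·sin(3·t). Mit a(t) = 54·sin(3·t) und Einsetzen von t = pi/3, finden wir a = 0.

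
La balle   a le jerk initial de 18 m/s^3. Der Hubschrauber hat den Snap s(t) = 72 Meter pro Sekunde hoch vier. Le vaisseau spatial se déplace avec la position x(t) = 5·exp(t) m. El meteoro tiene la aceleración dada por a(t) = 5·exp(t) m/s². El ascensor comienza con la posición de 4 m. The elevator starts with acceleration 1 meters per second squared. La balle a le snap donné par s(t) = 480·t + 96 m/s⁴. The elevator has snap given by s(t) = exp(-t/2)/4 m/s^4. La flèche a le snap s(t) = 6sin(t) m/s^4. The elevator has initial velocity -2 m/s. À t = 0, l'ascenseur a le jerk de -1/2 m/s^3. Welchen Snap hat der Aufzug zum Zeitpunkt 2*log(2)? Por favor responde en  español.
Usando s(t) = exp(-t/2)/4 y sustituyendo t = 2*log(2), encontramos s = 1/8.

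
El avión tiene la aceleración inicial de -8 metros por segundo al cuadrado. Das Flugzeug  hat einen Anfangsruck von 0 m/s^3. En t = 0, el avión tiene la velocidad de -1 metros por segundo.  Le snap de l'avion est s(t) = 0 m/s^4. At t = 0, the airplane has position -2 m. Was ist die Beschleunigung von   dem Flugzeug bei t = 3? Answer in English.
We must find the integral of our snap equation s(t) = 0 2 times. Finding the integral of s(t) and using j(0) = 0: j(t) = 0. Finding the antiderivative of j(t) and using a(0) = -8: a(t) = -8. From the given acceleration equation a(t) = -8, we substitute t = 3 to get a = -8.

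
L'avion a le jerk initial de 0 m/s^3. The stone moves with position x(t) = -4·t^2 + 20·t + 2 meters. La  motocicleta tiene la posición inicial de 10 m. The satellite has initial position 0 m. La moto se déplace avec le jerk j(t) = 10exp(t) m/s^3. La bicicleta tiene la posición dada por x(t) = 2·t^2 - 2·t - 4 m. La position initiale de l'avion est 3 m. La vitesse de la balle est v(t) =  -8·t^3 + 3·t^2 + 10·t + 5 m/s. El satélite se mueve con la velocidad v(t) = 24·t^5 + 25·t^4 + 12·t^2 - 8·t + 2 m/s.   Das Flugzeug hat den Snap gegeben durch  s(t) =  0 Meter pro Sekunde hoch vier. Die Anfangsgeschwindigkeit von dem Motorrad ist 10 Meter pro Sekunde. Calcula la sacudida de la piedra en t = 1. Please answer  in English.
Starting from position x(t) = -4·t^2 + 20·t + 2, we take 3 derivatives. Taking d/dt of x(t), we find v(t) = 20 - 8·t. Taking d/dt of v(t), we find a(t) = -8. The derivative of acceleration gives jerk: j(t) = 0. From the given jerk equation j(t) = 0, we substitute t = 1 to get j = 0.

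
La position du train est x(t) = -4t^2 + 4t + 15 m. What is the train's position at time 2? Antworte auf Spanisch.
Tenemos la posición x(t) = -4·t^2 + 4·t + 15. Sustituyendo t = 2: x(2) = 7.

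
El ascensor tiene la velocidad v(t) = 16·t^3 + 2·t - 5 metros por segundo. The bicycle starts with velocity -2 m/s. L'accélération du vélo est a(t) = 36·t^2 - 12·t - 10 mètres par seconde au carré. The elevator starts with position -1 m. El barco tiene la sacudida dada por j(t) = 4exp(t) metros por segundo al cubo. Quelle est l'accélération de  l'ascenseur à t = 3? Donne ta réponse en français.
Nous devons dériver notre équation de la vitesse v(t) = 16·t^3 + 2·t - 5 1 fois. La dérivée de la vitesse donne l'accélération: a(t) = 48·t^2 + 2. Nous avons l'accélération a(t) = 48·t^2 + 2. En substituant t = 3: a(3) = 434.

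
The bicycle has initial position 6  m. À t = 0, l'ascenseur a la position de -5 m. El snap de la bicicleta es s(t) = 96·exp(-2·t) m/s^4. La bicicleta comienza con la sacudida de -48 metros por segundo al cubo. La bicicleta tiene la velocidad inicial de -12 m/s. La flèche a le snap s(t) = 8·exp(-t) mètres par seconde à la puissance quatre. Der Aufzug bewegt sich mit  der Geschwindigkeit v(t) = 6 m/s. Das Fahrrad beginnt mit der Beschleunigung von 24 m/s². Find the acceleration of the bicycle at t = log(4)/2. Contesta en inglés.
We need to integrate our snap equation s(t) = 96·exp(-2·t) 2 times. Integrating snap and using the initial condition j(0) = -48, we get j(t) = -48·exp(-2·t). Integrating jerk and using the initial condition a(0) = 24, we get a(t) = 24·exp(-2·t). Using a(t) = 24·exp(-2·t) and substituting t = log(4)/2, we find a = 6.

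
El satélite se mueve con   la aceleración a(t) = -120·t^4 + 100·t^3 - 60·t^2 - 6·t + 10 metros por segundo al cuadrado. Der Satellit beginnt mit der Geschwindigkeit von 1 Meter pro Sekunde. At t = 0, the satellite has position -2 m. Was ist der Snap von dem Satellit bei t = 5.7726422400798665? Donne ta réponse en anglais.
Starting from acceleration a(t) = -120·t^4 + 100·t^3 - 60·t^2 - 6·t + 10, we take 2 derivatives. Differentiating acceleration, we get jerk: j(t) = -480·t^3 + 300·t^2 - 120·t - 6. Differentiating jerk, we get snap: s(t) = -1440·t^2 + 600·t - 120. From the given snap equation s(t) = -1440·t^2 + 600·t - 120, we substitute t = 5.7726422400798665 to get s = -44642.1083979663.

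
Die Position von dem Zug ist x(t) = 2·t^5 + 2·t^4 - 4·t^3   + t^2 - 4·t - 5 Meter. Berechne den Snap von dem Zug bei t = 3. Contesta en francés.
En partant de la position x(t) = 2·t^5 + 2·t^4 - 4·t^3 + t^2 - 4·t - 5, nous prenons 4 dérivées. La dérivée de la position donne la vitesse: v(t) = 10·t^4 + 8·t^3 - 12·t^2 + 2·t - 4. En dérivant la vitesse, nous obtenons l'accélération: a(t) = 40·t^3 + 24·t^2 - 24·t + 2. La dérivée de l'accélération donne le jerk: j(t) = 120·t^2 + 48·t - 24. En prenant d/dt de j(t), nous trouvons s(t) = 240·t + 48. En utilisant s(t) = 240·t + 48 et en substituant t = 3, nous trouvons s = 768.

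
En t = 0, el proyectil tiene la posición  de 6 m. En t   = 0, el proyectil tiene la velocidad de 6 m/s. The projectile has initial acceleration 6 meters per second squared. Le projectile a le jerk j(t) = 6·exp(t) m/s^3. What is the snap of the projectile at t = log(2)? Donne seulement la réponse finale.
At t = log(2), s = 12.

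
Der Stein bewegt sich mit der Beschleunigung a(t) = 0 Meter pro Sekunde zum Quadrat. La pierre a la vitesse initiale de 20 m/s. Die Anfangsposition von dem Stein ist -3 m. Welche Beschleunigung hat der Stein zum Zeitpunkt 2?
Aus der Gleichung für die Beschleunigung a(t) = 0, setzen wir t = 2 ein und erhalten a = 0.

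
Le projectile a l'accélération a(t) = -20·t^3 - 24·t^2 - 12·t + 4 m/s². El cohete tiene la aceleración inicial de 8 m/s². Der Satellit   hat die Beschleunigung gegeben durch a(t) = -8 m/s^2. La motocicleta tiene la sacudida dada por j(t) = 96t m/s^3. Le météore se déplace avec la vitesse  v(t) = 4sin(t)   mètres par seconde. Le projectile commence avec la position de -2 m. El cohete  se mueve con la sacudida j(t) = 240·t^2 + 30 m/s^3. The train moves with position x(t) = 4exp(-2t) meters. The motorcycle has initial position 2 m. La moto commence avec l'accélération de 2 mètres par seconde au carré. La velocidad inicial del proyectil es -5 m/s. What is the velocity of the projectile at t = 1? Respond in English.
We need to integrate our acceleration equation a(t) = -20·t^3 - 24·t^2 - 12·t + 4 1 time. Integrating acceleration and using the initial condition v(0) = -5, we get v(t) = -5·t^4 - 8·t^3 - 6·t^2 + 4·t - 5. We have velocity v(t) = -5·t^4 - 8·t^3 - 6·t^2 + 4·t - 5. Substituting t = 1: v(1) = -20.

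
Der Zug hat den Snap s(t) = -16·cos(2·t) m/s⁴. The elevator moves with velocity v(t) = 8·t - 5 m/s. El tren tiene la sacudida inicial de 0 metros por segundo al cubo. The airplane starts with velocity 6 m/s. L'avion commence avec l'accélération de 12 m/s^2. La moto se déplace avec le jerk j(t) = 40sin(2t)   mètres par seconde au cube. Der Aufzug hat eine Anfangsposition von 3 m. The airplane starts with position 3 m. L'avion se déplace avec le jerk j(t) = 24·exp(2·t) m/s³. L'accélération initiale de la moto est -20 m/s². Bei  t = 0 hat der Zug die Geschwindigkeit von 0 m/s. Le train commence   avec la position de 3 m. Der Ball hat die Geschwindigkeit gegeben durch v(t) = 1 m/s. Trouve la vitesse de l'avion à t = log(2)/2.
Nous devons trouver l'intégrale de notre équation du jerk j(t) = 24·exp(2·t) 2 fois. L'intégrale du jerk, avec a(0) = 12, donne l'accélération: a(t) = 12·exp(2·t). En intégrant l'accélération et en utilisant la condition initiale v(0) = 6, nous obtenons v(t) = 6·exp(2·t). En utilisant v(t) = 6·exp(2·t) et en substituant t = log(2)/2, nous trouvons v = 12.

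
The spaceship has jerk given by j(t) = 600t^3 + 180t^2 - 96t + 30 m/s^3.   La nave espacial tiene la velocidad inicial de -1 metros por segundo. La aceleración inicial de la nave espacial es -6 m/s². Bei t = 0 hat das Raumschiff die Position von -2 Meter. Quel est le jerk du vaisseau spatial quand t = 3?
De l'équation du jerk j(t) = 600·t^3 + 180·t^2 - 96·t + 30, nous substituons t = 3 pour obtenir j = 17562.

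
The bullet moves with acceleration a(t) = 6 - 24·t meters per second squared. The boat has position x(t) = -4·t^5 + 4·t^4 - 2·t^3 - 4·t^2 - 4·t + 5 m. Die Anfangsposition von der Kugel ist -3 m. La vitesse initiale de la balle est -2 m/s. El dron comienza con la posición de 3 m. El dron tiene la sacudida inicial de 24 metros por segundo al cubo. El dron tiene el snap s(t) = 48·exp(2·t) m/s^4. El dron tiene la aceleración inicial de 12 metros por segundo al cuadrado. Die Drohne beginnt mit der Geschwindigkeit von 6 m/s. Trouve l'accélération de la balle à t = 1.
Nous avons l'accélération a(t) = 6 - 24·t. En substituant t = 1: a(1) = -18.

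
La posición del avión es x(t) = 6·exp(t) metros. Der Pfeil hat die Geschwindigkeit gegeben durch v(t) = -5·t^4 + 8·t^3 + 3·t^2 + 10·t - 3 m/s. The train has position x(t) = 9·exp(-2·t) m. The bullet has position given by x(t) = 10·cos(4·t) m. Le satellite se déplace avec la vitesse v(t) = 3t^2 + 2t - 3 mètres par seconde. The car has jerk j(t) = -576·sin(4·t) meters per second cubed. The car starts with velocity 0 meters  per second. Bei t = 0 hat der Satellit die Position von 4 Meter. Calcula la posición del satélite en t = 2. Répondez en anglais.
Starting from velocity v(t) = 3·t^2 + 2·t - 3, we take 1 integral. Finding the integral of v(t) and using x(0) = 4: x(t) = t^3 + t^2 - 3·t + 4. We have position x(t) = t^3 + t^2 - 3·t + 4. Substituting t = 2: x(2) = 10.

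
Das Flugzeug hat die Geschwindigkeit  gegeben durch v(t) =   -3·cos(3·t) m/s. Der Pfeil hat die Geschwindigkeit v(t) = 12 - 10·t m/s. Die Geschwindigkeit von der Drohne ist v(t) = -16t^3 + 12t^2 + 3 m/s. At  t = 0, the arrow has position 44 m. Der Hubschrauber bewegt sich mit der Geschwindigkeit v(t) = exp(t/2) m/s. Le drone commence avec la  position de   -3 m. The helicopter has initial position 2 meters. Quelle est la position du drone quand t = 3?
En partant de la vitesse v(t) = -16·t^3 + 12·t^2 + 3, nous prenons 1 primitive. La primitive de la vitesse, avec x(0) = -3, donne la position: x(t) = -4·t^4 + 4·t^3 + 3·t - 3. Nous avons la position x(t) = -4·t^4 + 4·t^3 + 3·t - 3. En substituant t = 3: x(3) = -210.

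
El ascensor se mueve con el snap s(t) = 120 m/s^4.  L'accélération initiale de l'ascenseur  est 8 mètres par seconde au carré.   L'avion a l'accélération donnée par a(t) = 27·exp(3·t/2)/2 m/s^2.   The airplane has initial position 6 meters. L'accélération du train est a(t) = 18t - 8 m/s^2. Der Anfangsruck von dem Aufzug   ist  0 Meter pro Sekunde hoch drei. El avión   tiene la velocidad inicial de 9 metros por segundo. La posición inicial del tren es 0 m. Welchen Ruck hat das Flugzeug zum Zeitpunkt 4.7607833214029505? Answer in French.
Pour résoudre ceci, nous devons prendre 1 dérivée de notre équation de l'accélération a(t) = 27·exp(3·t/2)/2. En prenant d/dt de a(t), nous trouvons j(t) = 81·exp(3·t/2)/4. De l'équation du jerk j(t) = 81·exp(3·t/2)/4, nous substituons t = 4.7607833214029505 pour obtenir j = 25573.9561735121.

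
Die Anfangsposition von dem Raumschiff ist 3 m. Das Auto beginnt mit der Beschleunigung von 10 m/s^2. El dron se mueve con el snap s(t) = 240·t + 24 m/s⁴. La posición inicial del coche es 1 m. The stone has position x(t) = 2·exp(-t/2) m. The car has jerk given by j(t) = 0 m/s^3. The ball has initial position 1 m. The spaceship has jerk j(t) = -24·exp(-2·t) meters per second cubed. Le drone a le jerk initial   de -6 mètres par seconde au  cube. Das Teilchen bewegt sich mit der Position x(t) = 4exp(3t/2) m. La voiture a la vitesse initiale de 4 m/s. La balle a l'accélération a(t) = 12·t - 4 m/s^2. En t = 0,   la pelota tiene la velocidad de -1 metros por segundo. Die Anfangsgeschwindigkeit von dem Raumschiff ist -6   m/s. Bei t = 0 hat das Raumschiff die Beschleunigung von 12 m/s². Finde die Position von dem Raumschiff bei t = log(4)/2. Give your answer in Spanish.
Necesitamos integrar nuestra ecuación de la sacudida j(t) = -24·exp(-2·t) 3 veces. Tomando ∫j(t)dt y aplicando a(0) = 12, encontramos a(t) = 12·exp(-2·t). La antiderivada de la aceleración es la velocidad. Usando v(0) = -6, obtenemos v(t) = -6·exp(-2·t). Tomando ∫v(t)dt y aplicando x(0) = 3, encontramos x(t) = 3·exp(-2·t). De la ecuación de la posición x(t) = 3·exp(-2·t), sustituimos t = log(4)/2 para obtener x = 3/4.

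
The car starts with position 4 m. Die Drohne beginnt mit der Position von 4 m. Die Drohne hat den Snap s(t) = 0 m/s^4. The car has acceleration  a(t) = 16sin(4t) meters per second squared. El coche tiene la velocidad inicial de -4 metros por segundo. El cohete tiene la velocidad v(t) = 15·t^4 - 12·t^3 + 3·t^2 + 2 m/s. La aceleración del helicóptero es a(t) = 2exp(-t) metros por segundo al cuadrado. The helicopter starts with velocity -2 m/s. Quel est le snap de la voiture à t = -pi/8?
Pour résoudre ceci, nous devons prendre 2 dérivées de notre équation de l'accélération a(t) = 16·sin(4·t). La dérivée de l'accélération donne le jerk: j(t) = 64·cos(4·t). En prenant d/dt de j(t), nous trouvons s(t) = -256·sin(4·t). Nous avons le snap s(t) = -256·sin(4·t). En substituant t = -pi/8: s(-pi/8) = 256.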